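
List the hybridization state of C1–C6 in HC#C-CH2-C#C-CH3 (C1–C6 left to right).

C1 (2 σ bonds, plus two π bonds) has steric number 2: sp.
C2 (2 σ bonds, plus two π bonds) has steric number 2: sp.
C3: 4 σ bonds — 4 electron domains, sp3.
C4: 2 σ bonds, plus two π bonds; 2 regions of electron density → sp.
C5: 2 σ bonds, plus two π bonds; 2 regions of electron density → sp.
C6 — 4 σ bonds. Steric number 4, so sp3.

C1 sp, C2 sp, C3 sp3, C4 sp, C5 sp, C6 sp3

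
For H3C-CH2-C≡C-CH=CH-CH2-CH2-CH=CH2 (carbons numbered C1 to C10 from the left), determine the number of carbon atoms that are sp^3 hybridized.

4

C1: sp3 ✓
C2: sp3 ✓
C3: sp
C4: sp
C5: sp2
C6: sp2
C7: sp3 ✓
C8: sp3 ✓
C9: sp2
C10: sp2
C1, C2, C7, C8 → 4 sp3 carbons.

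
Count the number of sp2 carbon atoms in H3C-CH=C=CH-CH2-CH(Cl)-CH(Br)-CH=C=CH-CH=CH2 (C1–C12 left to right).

6

C1: sp3
C2: sp2 ✓
C3: sp
C4: sp2 ✓
C5: sp3
C6: sp3
C7: sp3
C8: sp2 ✓
C9: sp
C10: sp2 ✓
C11: sp2 ✓
C12: sp2 ✓
C2, C4, C8, C10, C11, C12 → 6 sp2 carbons.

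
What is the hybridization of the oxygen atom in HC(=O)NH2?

The oxygen atom is sp2: 1 σ bond and 2 lone pairs, plus one π bond, 3 electron-density regions.

sp2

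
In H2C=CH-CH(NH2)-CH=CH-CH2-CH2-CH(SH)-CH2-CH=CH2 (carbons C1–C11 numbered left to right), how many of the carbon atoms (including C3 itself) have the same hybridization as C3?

C3 is sp3 (only σ bonds).
C1: sp2
C2: sp2
C3: sp3 ✓
C4: sp2
C5: sp2
C6: sp3 ✓
C7: sp3 ✓
C8: sp3 ✓
C9: sp3 ✓
C10: sp2
C11: sp2
5 carbons are sp3.

5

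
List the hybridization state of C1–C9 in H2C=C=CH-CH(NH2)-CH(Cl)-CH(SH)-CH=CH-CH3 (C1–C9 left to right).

C1 sp2, C2 sp, C3 sp2, C4 sp3, C5 sp3, C6 sp3, C7 sp2, C8 sp2, C9 sp3

C1 — 3 σ bonds, plus one π bond. Steric number 3, so sp2.
C2: 2 σ bonds, plus two π bonds; 2 regions of electron density → sp.
C3: 3 σ bonds, plus one π bond — 3 electron domains, sp2.
C4 carries 4 σ bonds, giving a steric number of 4, so it is sp3.
C5 has 4 σ bonds: steric number 4 → sp3.
C6 has 4 σ bonds: steric number 4 → sp3.
C7 has 3 σ bonds, plus one π bond: steric number 3 → sp2.
C8 has 3 σ bonds, plus one π bond: steric number 3 → sp2.
C9 has 4 σ bonds: steric number 4 → sp3.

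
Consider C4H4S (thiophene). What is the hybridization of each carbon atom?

Each carbon atom has 3 σ bonds, plus one π bond: steric number 3 → sp2.

sp2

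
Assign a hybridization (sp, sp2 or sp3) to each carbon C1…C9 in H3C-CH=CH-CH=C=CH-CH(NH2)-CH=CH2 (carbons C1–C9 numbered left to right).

C1 sp3, C2 sp2, C3 sp2, C4 sp2, C5 sp, C6 sp2, C7 sp3, C8 sp2, C9 sp2

C1: 4 σ bonds; 4 regions of electron density → sp3.
C2 — 3 σ bonds, plus one π bond. Steric number 3, so sp2.
C3: 3 σ bonds, plus one π bond — 3 electron domains, sp2.
C4: 3 σ bonds, plus one π bond; 3 regions of electron density → sp2.
C5 has 2 σ bonds, plus two π bonds: steric number 2 → sp.
C6 carries 3 σ bonds, plus one π bond, giving a steric number of 3, so it is sp2.
C7 — 4 σ bonds. Steric number 4, so sp3.
C8: 3 σ bonds, plus one π bond; 3 regions of electron density → sp2.
C9 carries 3 σ bonds, plus one π bond, giving a steric number of 3, so it is sp2.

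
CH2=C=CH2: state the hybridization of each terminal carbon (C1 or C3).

sp^2

Each terminal carbon (C1 or C3) — 3 σ bonds, plus one π bond. Steric number 3, so sp2.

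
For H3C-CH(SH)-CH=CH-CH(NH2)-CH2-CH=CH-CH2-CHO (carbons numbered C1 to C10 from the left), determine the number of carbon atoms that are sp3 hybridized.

5

C1: sp3 ✓
C2: sp3 ✓
C3: sp2
C4: sp2
C5: sp3 ✓
C6: sp3 ✓
C7: sp2
C8: sp2
C9: sp3 ✓
C10: sp2
C1, C2, C5, C6, C9 → 5 sp3 carbons.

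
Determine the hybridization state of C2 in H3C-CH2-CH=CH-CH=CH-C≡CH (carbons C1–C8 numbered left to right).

C2 is sp3: 4 σ bonds, 4 electron-density regions.

sp³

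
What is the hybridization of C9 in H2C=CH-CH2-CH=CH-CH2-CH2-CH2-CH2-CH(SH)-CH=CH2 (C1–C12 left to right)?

sp3

C9: 4 σ bonds — 4 electron domains, sp3.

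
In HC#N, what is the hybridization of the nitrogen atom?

sp

The nitrogen atom is sp: 1 σ bond and 1 lone pair, plus two π bonds, 2 electron-density regions.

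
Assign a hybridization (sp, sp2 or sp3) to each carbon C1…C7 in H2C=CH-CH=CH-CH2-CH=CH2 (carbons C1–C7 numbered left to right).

C1 has 3 σ bonds, plus one π bond: steric number 3 → sp2.
C2: 3 σ bonds, plus one π bond — 3 electron domains, sp2.
C3: 3 σ bonds, plus one π bond; 3 regions of electron density → sp2.
C4 (3 σ bonds, plus one π bond) has steric number 3: sp2.
C5 — 4 σ bonds. Steric number 4, so sp3.
C6 — 3 σ bonds, plus one π bond. Steric number 3, so sp2.
C7: 3 σ bonds, plus one π bond — 3 electron domains, sp2.

C1 sp2, C2 sp2, C3 sp2, C4 sp2, C5 sp3, C6 sp2, C7 sp2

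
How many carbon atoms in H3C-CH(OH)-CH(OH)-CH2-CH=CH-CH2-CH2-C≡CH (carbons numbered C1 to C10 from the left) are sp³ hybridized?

C1: sp3 ✓
C2: sp3 ✓
C3: sp3 ✓
C4: sp3 ✓
C5: sp2
C6: sp2
C7: sp3 ✓
C8: sp3 ✓
C9: sp
C10: sp
C1, C2, C3, C4, C7, C8 → 6 sp3 carbons.

6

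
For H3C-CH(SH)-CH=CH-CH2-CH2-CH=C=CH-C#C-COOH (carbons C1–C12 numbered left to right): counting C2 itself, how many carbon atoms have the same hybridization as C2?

C2 is sp3 (only σ bonds).
C1: sp3 ✓
C2: sp3 ✓
C3: sp2
C4: sp2
C5: sp3 ✓
C6: sp3 ✓
C7: sp2
C8: sp
C9: sp2
C10: sp
C11: sp
C12: sp2
4 carbons are sp3.

4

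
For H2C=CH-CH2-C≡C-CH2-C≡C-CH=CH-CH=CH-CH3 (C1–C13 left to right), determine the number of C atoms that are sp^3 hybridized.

3

C1: sp2
C2: sp2
C3: sp3 ✓
C4: sp
C5: sp
C6: sp3 ✓
C7: sp
C8: sp
C9: sp2
C10: sp2
C11: sp2
C12: sp2
C13: sp3 ✓
C3, C6, C13 → 3 sp3 carbons.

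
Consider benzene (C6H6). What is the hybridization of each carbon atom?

sp²

Every ring carbon has three σ bonds and contributes one p electron to the aromatic π system.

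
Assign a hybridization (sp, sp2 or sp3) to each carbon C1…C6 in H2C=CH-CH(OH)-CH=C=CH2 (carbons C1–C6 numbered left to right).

C1 sp2, C2 sp2, C3 sp3, C4 sp2, C5 sp, C6 sp2

C1 (3 σ bonds, plus one π bond) has steric number 3: sp2.
C2 — 3 σ bonds, plus one π bond. Steric number 3, so sp2.
C3 is sp3: 4 σ bonds, 4 electron-density regions.
C4 has 3 σ bonds, plus one π bond: steric number 3 → sp2.
C5 — 2 σ bonds, plus two π bonds. Steric number 2, so sp.
C6 — 3 σ bonds, plus one π bond. Steric number 3, so sp2.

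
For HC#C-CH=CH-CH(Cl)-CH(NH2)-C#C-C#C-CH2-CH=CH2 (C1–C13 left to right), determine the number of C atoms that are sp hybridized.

C1: sp ✓
C2: sp ✓
C3: sp2
C4: sp2
C5: sp3
C6: sp3
C7: sp ✓
C8: sp ✓
C9: sp ✓
C10: sp ✓
C11: sp3
C12: sp2
C13: sp2
C1, C2, C7, C8, C9, C10 → 6 sp carbons.

6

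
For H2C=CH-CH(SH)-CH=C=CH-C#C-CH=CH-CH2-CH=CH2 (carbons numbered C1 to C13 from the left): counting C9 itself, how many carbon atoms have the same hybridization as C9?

8

C9 is sp2 (one π bond).
C1: sp2 ✓
C2: sp2 ✓
C3: sp3
C4: sp2 ✓
C5: sp
C6: sp2 ✓
C7: sp
C8: sp
C9: sp2 ✓
C10: sp2 ✓
C11: sp3
C12: sp2 ✓
C13: sp2 ✓
8 carbons are sp2.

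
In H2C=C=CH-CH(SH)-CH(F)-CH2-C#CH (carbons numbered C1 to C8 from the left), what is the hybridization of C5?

C5 is sp3: 4 σ bonds, 4 electron-density regions.

sp³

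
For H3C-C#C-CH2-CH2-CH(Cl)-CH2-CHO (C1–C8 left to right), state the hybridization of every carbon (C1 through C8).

C1: 4 σ bonds — 4 electron domains, sp3.
C2: 2 σ bonds, plus two π bonds — 2 electron domains, sp.
C3 (2 σ bonds, plus two π bonds) has steric number 2: sp.
C4 is sp3: 4 σ bonds, 4 electron-density regions.
C5 — 4 σ bonds. Steric number 4, so sp3.
C6: 4 σ bonds; 4 regions of electron density → sp3.
C7 has 4 σ bonds: steric number 4 → sp3.
C8: 3 σ bonds, plus one π bond; 3 regions of electron density → sp2.

C1 sp3, C2 sp, C3 sp, C4 sp3, C5 sp3, C6 sp3, C7 sp3, C8 sp2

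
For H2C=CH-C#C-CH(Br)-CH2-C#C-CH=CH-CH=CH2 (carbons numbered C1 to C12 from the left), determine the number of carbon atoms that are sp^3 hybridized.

2

C1: sp2
C2: sp2
C3: sp
C4: sp
C5: sp3 ✓
C6: sp3 ✓
C7: sp
C8: sp
C9: sp2
C10: sp2
C11: sp2
C12: sp2
C5, C6 → 2 sp3 carbons.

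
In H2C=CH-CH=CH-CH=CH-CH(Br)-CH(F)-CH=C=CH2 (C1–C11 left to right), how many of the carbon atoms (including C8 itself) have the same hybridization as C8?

2

C8 is sp3 (only σ bonds).
C1: sp2
C2: sp2
C3: sp2
C4: sp2
C5: sp2
C6: sp2
C7: sp3 ✓
C8: sp3 ✓
C9: sp2
C10: sp
C11: sp2
2 carbons are sp3.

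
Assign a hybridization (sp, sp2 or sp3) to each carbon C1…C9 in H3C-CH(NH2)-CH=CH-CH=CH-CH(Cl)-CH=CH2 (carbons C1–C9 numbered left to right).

C1: 4 σ bonds — 4 electron domains, sp3.
C2: 4 σ bonds; 4 regions of electron density → sp3.
C3 has 3 σ bonds, plus one π bond: steric number 3 → sp2.
C4: 3 σ bonds, plus one π bond; 3 regions of electron density → sp2.
C5: 3 σ bonds, plus one π bond; 3 regions of electron density → sp2.
C6 carries 3 σ bonds, plus one π bond, giving a steric number of 3, so it is sp2.
C7 carries 4 σ bonds, giving a steric number of 4, so it is sp3.
C8: 3 σ bonds, plus one π bond; 3 regions of electron density → sp2.
C9: 3 σ bonds, plus one π bond; 3 regions of electron density → sp2.

C1 sp3, C2 sp3, C3 sp2, C4 sp2, C5 sp2, C6 sp2, C7 sp3, C8 sp2, C9 sp2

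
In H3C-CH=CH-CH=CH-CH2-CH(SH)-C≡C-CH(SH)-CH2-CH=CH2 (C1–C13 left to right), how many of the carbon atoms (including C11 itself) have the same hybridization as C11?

C11 is sp3 (only σ bonds).
C1: sp3 ✓
C2: sp2
C3: sp2
C4: sp2
C5: sp2
C6: sp3 ✓
C7: sp3 ✓
C8: sp
C9: sp
C10: sp3 ✓
C11: sp3 ✓
C12: sp2
C13: sp2
5 carbons are sp3.

5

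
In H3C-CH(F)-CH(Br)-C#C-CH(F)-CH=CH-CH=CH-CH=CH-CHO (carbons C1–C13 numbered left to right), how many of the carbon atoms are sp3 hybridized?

4

C1: sp3 ✓
C2: sp3 ✓
C3: sp3 ✓
C4: sp
C5: sp
C6: sp3 ✓
C7: sp2
C8: sp2
C9: sp2
C10: sp2
C11: sp2
C12: sp2
C13: sp2
C1, C2, C3, C6 → 4 sp3 carbons.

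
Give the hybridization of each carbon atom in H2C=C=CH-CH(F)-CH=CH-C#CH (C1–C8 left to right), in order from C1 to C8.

C1 is sp2: 3 σ bonds, plus one π bond, 3 electron-density regions.
C2: 2 σ bonds, plus two π bonds — 2 electron domains, sp.
C3 — 3 σ bonds, plus one π bond. Steric number 3, so sp2.
C4: 4 σ bonds — 4 electron domains, sp3.
C5: 3 σ bonds, plus one π bond; 3 regions of electron density → sp2.
C6 — 3 σ bonds, plus one π bond. Steric number 3, so sp2.
C7 (2 σ bonds, plus two π bonds) has steric number 2: sp.
C8: 2 σ bonds, plus two π bonds — 2 electron domains, sp.

C1 sp2, C2 sp, C3 sp2, C4 sp3, C5 sp2, C6 sp2, C7 sp, C8 sp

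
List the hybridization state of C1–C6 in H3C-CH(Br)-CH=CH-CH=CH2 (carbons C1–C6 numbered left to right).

C1 sp3, C2 sp3, C3 sp2, C4 sp2, C5 sp2, C6 sp2

C1 carries 4 σ bonds, giving a steric number of 4, so it is sp3.
C2 — 4 σ bonds. Steric number 4, so sp3.
C3: 3 σ bonds, plus one π bond; 3 regions of electron density → sp2.
C4 has 3 σ bonds, plus one π bond: steric number 3 → sp2.
C5: 3 σ bonds, plus one π bond; 3 regions of electron density → sp2.
C6 — 3 σ bonds, plus one π bond. Steric number 3, so sp2.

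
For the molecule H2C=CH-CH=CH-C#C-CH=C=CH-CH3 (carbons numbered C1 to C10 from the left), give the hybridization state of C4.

C4 has 3 σ bonds, plus one π bond: steric number 3 → sp2.

sp²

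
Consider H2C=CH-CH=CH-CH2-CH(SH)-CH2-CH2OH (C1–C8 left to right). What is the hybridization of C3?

sp2

C3: 3 σ bonds, plus one π bond — 3 electron domains, sp2.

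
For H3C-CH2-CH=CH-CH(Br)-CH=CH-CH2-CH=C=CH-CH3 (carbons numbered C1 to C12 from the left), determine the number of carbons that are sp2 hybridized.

6

C1: sp3
C2: sp3
C3: sp2 ✓
C4: sp2 ✓
C5: sp3
C6: sp2 ✓
C7: sp2 ✓
C8: sp3
C9: sp2 ✓
C10: sp
C11: sp2 ✓
C12: sp3
C3, C4, C6, C7, C9, C11 → 6 sp2 carbons.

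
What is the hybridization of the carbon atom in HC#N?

The carbon atom: 2 σ bonds, plus two π bonds; 2 regions of electron density → sp.

sp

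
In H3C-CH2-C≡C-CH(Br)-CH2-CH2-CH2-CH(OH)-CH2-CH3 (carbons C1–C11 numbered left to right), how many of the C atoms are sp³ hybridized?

9

C1: sp3 ✓
C2: sp3 ✓
C3: sp
C4: sp
C5: sp3 ✓
C6: sp3 ✓
C7: sp3 ✓
C8: sp3 ✓
C9: sp3 ✓
C10: sp3 ✓
C11: sp3 ✓
C1, C2, C5, C6, C7, C8, C9, C10, C11 → 9 sp3 carbons.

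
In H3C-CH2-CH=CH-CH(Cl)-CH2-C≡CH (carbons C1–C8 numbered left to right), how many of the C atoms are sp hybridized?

2

C1: sp3
C2: sp3
C3: sp2
C4: sp2
C5: sp3
C6: sp3
C7: sp ✓
C8: sp ✓
C7, C8 → 2 sp carbons.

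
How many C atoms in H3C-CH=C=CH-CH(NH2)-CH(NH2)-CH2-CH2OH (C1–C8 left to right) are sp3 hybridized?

C1: sp3 ✓
C2: sp2
C3: sp
C4: sp2
C5: sp3 ✓
C6: sp3 ✓
C7: sp3 ✓
C8: sp3 ✓
C1, C5, C6, C7, C8 → 5 sp3 carbons.

5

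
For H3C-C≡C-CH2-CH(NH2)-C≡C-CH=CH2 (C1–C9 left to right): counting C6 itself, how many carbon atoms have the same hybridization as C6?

4

C6 is sp (two π bonds).
C1: sp3
C2: sp ✓
C3: sp ✓
C4: sp3
C5: sp3
C6: sp ✓
C7: sp ✓
C8: sp2
C9: sp2
4 carbons are sp.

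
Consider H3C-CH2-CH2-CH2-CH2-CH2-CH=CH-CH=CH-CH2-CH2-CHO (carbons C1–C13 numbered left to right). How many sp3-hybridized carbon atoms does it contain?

8

C1: sp3 ✓
C2: sp3 ✓
C3: sp3 ✓
C4: sp3 ✓
C5: sp3 ✓
C6: sp3 ✓
C7: sp2
C8: sp2
C9: sp2
C10: sp2
C11: sp3 ✓
C12: sp3 ✓
C13: sp2
C1, C2, C3, C4, C5, C6, C11, C12 → 8 sp3 carbons.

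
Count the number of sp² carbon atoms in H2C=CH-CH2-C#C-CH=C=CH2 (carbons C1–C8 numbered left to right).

4

C1: sp2 ✓
C2: sp2 ✓
C3: sp3
C4: sp
C5: sp
C6: sp2 ✓
C7: sp
C8: sp2 ✓
C1, C2, C6, C8 → 4 sp2 carbons.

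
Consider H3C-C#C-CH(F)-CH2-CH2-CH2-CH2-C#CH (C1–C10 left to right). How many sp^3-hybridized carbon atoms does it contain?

6

C1: sp3 ✓
C2: sp
C3: sp
C4: sp3 ✓
C5: sp3 ✓
C6: sp3 ✓
C7: sp3 ✓
C8: sp3 ✓
C9: sp
C10: sp
C1, C4, C5, C6, C7, C8 → 6 sp3 carbons.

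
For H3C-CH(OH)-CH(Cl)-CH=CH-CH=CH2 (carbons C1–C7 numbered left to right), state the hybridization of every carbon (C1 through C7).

C1 is sp3: 4 σ bonds, 4 electron-density regions.
C2 has 4 σ bonds: steric number 4 → sp3.
C3 is sp3: 4 σ bonds, 4 electron-density regions.
C4 has 3 σ bonds, plus one π bond: steric number 3 → sp2.
C5: 3 σ bonds, plus one π bond; 3 regions of electron density → sp2.
C6: 3 σ bonds, plus one π bond — 3 electron domains, sp2.
C7 has 3 σ bonds, plus one π bond: steric number 3 → sp2.

C1 sp3, C2 sp3, C3 sp3, C4 sp2, C5 sp2, C6 sp2, C7 sp2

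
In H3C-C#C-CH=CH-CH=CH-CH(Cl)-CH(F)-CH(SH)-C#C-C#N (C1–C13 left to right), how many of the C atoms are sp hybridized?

5

C1: sp3
C2: sp ✓
C3: sp ✓
C4: sp2
C5: sp2
C6: sp2
C7: sp2
C8: sp3
C9: sp3
C10: sp3
C11: sp ✓
C12: sp ✓
C13: sp ✓
C2, C3, C11, C12, C13 → 5 sp carbons.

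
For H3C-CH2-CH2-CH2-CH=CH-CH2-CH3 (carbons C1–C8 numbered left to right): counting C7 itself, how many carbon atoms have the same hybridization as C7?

C7 is sp3 (only σ bonds).
C1: sp3 ✓
C2: sp3 ✓
C3: sp3 ✓
C4: sp3 ✓
C5: sp2
C6: sp2
C7: sp3 ✓
C8: sp3 ✓
6 carbons are sp3.

6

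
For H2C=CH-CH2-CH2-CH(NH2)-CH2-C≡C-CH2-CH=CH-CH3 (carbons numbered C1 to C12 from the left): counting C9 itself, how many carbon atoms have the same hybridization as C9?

C9 is sp3 (only σ bonds).
C1: sp2
C2: sp2
C3: sp3 ✓
C4: sp3 ✓
C5: sp3 ✓
C6: sp3 ✓
C7: sp
C8: sp
C9: sp3 ✓
C10: sp2
C11: sp2
C12: sp3 ✓
6 carbons are sp3.

6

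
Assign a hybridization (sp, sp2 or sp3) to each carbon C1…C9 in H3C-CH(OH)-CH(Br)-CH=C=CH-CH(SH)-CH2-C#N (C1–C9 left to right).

C1 has 4 σ bonds: steric number 4 → sp3.
C2: 4 σ bonds — 4 electron domains, sp3.
C3 has 4 σ bonds: steric number 4 → sp3.
C4 is sp2: 3 σ bonds, plus one π bond, 3 electron-density regions.
C5: 2 σ bonds, plus two π bonds — 2 electron domains, sp.
C6 is sp2: 3 σ bonds, plus one π bond, 3 electron-density regions.
C7 has 4 σ bonds: steric number 4 → sp3.
C8 has 4 σ bonds: steric number 4 → sp3.
C9: 2 σ bonds, plus two π bonds — 2 electron domains, sp.

C1 sp3, C2 sp3, C3 sp3, C4 sp2, C5 sp, C6 sp2, C7 sp3, C8 sp3, C9 sp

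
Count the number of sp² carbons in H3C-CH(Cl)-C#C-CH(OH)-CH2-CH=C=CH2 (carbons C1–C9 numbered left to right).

2

C1: sp3
C2: sp3
C3: sp
C4: sp
C5: sp3
C6: sp3
C7: sp2 ✓
C8: sp
C9: sp2 ✓
C7, C9 → 2 sp2 carbons.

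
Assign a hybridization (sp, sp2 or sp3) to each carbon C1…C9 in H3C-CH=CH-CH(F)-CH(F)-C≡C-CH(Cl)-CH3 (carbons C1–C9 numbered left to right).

C1 — 4 σ bonds. Steric number 4, so sp3.
C2 carries 3 σ bonds, plus one π bond, giving a steric number of 3, so it is sp2.
C3 (3 σ bonds, plus one π bond) has steric number 3: sp2.
C4 — 4 σ bonds. Steric number 4, so sp3.
C5 carries 4 σ bonds, giving a steric number of 4, so it is sp3.
C6 — 2 σ bonds, plus two π bonds. Steric number 2, so sp.
C7 is sp: 2 σ bonds, plus two π bonds, 2 electron-density regions.
C8 has 4 σ bonds: steric number 4 → sp3.
C9 (4 σ bonds) has steric number 4: sp3.

C1 sp3, C2 sp2, C3 sp2, C4 sp3, C5 sp3, C6 sp, C7 sp, C8 sp3, C9 sp3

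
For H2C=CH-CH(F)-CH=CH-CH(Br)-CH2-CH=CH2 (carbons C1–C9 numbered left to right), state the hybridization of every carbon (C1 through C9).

C1: 3 σ bonds, plus one π bond — 3 electron domains, sp2.
C2 — 3 σ bonds, plus one π bond. Steric number 3, so sp2.
C3 carries 4 σ bonds, giving a steric number of 4, so it is sp3.
C4 has 3 σ bonds, plus one π bond: steric number 3 → sp2.
C5: 3 σ bonds, plus one π bond; 3 regions of electron density → sp2.
C6 has 4 σ bonds: steric number 4 → sp3.
C7 is sp3: 4 σ bonds, 4 electron-density regions.
C8: 3 σ bonds, plus one π bond; 3 regions of electron density → sp2.
C9 is sp2: 3 σ bonds, plus one π bond, 3 electron-density regions.

C1 sp2, C2 sp2, C3 sp3, C4 sp2, C5 sp2, C6 sp3, C7 sp3, C8 sp2, C9 sp2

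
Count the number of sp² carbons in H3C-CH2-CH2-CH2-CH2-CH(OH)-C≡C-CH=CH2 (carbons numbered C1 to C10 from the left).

C1: sp3
C2: sp3
C3: sp3
C4: sp3
C5: sp3
C6: sp3
C7: sp
C8: sp
C9: sp2 ✓
C10: sp2 ✓
C9, C10 → 2 sp2 carbons.

2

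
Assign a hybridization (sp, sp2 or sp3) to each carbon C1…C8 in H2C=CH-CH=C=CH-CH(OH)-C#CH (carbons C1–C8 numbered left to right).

C1: 3 σ bonds, plus one π bond; 3 regions of electron density → sp2.
C2: 3 σ bonds, plus one π bond; 3 regions of electron density → sp2.
C3 carries 3 σ bonds, plus one π bond, giving a steric number of 3, so it is sp2.
C4: 2 σ bonds, plus two π bonds — 2 electron domains, sp.
C5: 3 σ bonds, plus one π bond; 3 regions of electron density → sp2.
C6 is sp3: 4 σ bonds, 4 electron-density regions.
C7 carries 2 σ bonds, plus two π bonds, giving a steric number of 2, so it is sp.
C8 carries 2 σ bonds, plus two π bonds, giving a steric number of 2, so it is sp.

C1 sp2, C2 sp2, C3 sp2, C4 sp, C5 sp2, C6 sp3, C7 sp, C8 sp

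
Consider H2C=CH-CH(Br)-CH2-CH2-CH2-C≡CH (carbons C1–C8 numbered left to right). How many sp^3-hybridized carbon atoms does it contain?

C1: sp2
C2: sp2
C3: sp3 ✓
C4: sp3 ✓
C5: sp3 ✓
C6: sp3 ✓
C7: sp
C8: sp
C3, C4, C5, C6 → 4 sp3 carbons.

4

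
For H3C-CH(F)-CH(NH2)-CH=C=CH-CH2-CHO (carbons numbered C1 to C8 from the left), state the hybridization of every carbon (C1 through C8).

C1 is sp3: 4 σ bonds, 4 electron-density regions.
C2 (4 σ bonds) has steric number 4: sp3.
C3 has 4 σ bonds: steric number 4 → sp3.
C4: 3 σ bonds, plus one π bond — 3 electron domains, sp2.
C5 is sp: 2 σ bonds, plus two π bonds, 2 electron-density regions.
C6: 3 σ bonds, plus one π bond — 3 electron domains, sp2.
C7: 4 σ bonds; 4 regions of electron density → sp3.
C8 — 3 σ bonds, plus one π bond. Steric number 3, so sp2.

C1 sp3, C2 sp3, C3 sp3, C4 sp2, C5 sp, C6 sp2, C7 sp3, C8 sp2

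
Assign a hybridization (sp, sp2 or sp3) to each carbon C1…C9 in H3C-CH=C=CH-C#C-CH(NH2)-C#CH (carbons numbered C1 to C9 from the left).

C1 sp3, C2 sp2, C3 sp, C4 sp2, C5 sp, C6 sp, C7 sp3, C8 sp, C9 sp

C1 has 4 σ bonds: steric number 4 → sp3.
C2: 3 σ bonds, plus one π bond — 3 electron domains, sp2.
C3 — 2 σ bonds, plus two π bonds. Steric number 2, so sp.
C4 has 3 σ bonds, plus one π bond: steric number 3 → sp2.
C5 is sp: 2 σ bonds, plus two π bonds, 2 electron-density regions.
C6 — 2 σ bonds, plus two π bonds. Steric number 2, so sp.
C7 has 4 σ bonds: steric number 4 → sp3.
C8 has 2 σ bonds, plus two π bonds: steric number 2 → sp.
C9 (2 σ bonds, plus two π bonds) has steric number 2: sp.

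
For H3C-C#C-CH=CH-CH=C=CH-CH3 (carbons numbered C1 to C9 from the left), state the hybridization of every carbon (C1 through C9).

C1 carries 4 σ bonds, giving a steric number of 4, so it is sp3.
C2: 2 σ bonds, plus two π bonds — 2 electron domains, sp.
C3 carries 2 σ bonds, plus two π bonds, giving a steric number of 2, so it is sp.
C4 (3 σ bonds, plus one π bond) has steric number 3: sp2.
C5: 3 σ bonds, plus one π bond — 3 electron domains, sp2.
C6 carries 3 σ bonds, plus one π bond, giving a steric number of 3, so it is sp2.
C7 carries 2 σ bonds, plus two π bonds, giving a steric number of 2, so it is sp.
C8 — 3 σ bonds, plus one π bond. Steric number 3, so sp2.
C9 carries 4 σ bonds, giving a steric number of 4, so it is sp3.

C1 sp3, C2 sp, C3 sp, C4 sp2, C5 sp2, C6 sp2, C7 sp, C8 sp2, C9 sp3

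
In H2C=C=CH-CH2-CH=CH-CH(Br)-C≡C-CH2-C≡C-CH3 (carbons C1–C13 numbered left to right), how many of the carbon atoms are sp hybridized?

C1: sp2
C2: sp ✓
C3: sp2
C4: sp3
C5: sp2
C6: sp2
C7: sp3
C8: sp ✓
C9: sp ✓
C10: sp3
C11: sp ✓
C12: sp ✓
C13: sp3
C2, C8, C9, C11, C12 → 5 sp carbons.

5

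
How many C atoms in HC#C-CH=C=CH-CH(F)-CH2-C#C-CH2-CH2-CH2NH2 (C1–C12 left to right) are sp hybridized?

5

C1: sp ✓
C2: sp ✓
C3: sp2
C4: sp ✓
C5: sp2
C6: sp3
C7: sp3
C8: sp ✓
C9: sp ✓
C10: sp3
C11: sp3
C12: sp3
C1, C2, C4, C8, C9 → 5 sp carbons.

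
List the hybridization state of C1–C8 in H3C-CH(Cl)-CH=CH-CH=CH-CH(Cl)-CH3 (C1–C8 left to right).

C1 has 4 σ bonds: steric number 4 → sp3.
C2: 4 σ bonds — 4 electron domains, sp3.
C3: 3 σ bonds, plus one π bond — 3 electron domains, sp2.
C4 carries 3 σ bonds, plus one π bond, giving a steric number of 3, so it is sp2.
C5 has 3 σ bonds, plus one π bond: steric number 3 → sp2.
C6 has 3 σ bonds, plus one π bond: steric number 3 → sp2.
C7 carries 4 σ bonds, giving a steric number of 4, so it is sp3.
C8: 4 σ bonds — 4 electron domains, sp3.

C1 sp3, C2 sp3, C3 sp2, C4 sp2, C5 sp2, C6 sp2, C7 sp3, C8 sp3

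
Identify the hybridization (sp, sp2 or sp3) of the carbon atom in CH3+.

sp^2

Three σ bonds to H, empty p orbital → sp2, trigonal planar.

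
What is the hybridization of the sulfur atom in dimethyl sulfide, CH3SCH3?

The sulfur atom — 2 σ bonds and 2 lone pairs. Steric number 4, so sp3.

sp3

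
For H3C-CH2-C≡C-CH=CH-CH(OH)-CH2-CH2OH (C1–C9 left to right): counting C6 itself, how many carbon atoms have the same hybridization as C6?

C6 is sp2 (one π bond).
C1: sp3
C2: sp3
C3: sp
C4: sp
C5: sp2 ✓
C6: sp2 ✓
C7: sp3
C8: sp3
C9: sp3
2 carbons are sp2.

2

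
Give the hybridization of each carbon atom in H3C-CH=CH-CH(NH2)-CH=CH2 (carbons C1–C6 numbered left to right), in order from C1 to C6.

C1 sp3, C2 sp2, C3 sp2, C4 sp3, C5 sp2, C6 sp2

C1 (4 σ bonds) has steric number 4: sp3.
C2: 3 σ bonds, plus one π bond — 3 electron domains, sp2.
C3 has 3 σ bonds, plus one π bond: steric number 3 → sp2.
C4 has 4 σ bonds: steric number 4 → sp3.
C5 has 3 σ bonds, plus one π bond: steric number 3 → sp2.
C6: 3 σ bonds, plus one π bond — 3 electron domains, sp2.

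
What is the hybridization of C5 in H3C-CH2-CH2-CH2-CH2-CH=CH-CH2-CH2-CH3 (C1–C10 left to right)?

C5 (4 σ bonds) has steric number 4: sp3.

sp³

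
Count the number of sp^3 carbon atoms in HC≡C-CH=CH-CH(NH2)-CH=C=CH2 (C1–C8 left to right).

1

C1: sp
C2: sp
C3: sp2
C4: sp2
C5: sp3 ✓
C6: sp2
C7: sp
C8: sp2
C5 → 1 sp3 carbon.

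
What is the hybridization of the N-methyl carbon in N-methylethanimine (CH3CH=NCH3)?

The N-methyl carbon — 4 σ bonds. Steric number 4, so sp3.

sp3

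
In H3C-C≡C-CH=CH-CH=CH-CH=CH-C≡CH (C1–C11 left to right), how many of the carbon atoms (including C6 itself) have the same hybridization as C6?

6

C6 is sp2 (one π bond).
C1: sp3
C2: sp
C3: sp
C4: sp2 ✓
C5: sp2 ✓
C6: sp2 ✓
C7: sp2 ✓
C8: sp2 ✓
C9: sp2 ✓
C10: sp
C11: sp
6 carbons are sp2.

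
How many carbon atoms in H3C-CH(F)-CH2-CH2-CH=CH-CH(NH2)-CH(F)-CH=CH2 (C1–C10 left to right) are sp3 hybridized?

6

C1: sp3 ✓
C2: sp3 ✓
C3: sp3 ✓
C4: sp3 ✓
C5: sp2
C6: sp2
C7: sp3 ✓
C8: sp3 ✓
C9: sp2
C10: sp2
C1, C2, C3, C4, C7, C8 → 6 sp3 carbons.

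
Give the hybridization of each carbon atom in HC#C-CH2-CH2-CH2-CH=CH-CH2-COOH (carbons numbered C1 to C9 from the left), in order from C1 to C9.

C1 sp, C2 sp, C3 sp3, C4 sp3, C5 sp3, C6 sp2, C7 sp2, C8 sp3, C9 sp2

C1: 2 σ bonds, plus two π bonds — 2 electron domains, sp.
C2: 2 σ bonds, plus two π bonds; 2 regions of electron density → sp.
C3 — 4 σ bonds. Steric number 4, so sp3.
C4 carries 4 σ bonds, giving a steric number of 4, so it is sp3.
C5: 4 σ bonds; 4 regions of electron density → sp3.
C6 (3 σ bonds, plus one π bond) has steric number 3: sp2.
C7 is sp2: 3 σ bonds, plus one π bond, 3 electron-density regions.
C8 is sp3: 4 σ bonds, 4 electron-density regions.
C9 carries 3 σ bonds, plus one π bond, giving a steric number of 3, so it is sp2.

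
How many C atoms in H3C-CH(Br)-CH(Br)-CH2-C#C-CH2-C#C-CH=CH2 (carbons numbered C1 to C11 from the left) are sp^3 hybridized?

5

C1: sp3 ✓
C2: sp3 ✓
C3: sp3 ✓
C4: sp3 ✓
C5: sp
C6: sp
C7: sp3 ✓
C8: sp
C9: sp
C10: sp2
C11: sp2
C1, C2, C3, C4, C7 → 5 sp3 carbons.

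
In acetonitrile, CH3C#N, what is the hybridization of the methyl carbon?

The methyl carbon — 4 σ bonds. Steric number 4, so sp3.

sp^3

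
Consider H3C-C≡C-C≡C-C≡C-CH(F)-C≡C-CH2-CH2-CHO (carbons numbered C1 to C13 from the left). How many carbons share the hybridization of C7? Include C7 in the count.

C7 is sp (two π bonds).
C1: sp3
C2: sp ✓
C3: sp ✓
C4: sp ✓
C5: sp ✓
C6: sp ✓
C7: sp ✓
C8: sp3
C9: sp ✓
C10: sp ✓
C11: sp3
C12: sp3
C13: sp2
8 carbons are sp.

8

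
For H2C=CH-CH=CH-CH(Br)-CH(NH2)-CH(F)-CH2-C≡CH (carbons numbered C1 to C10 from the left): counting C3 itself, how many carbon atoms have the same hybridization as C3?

4

C3 is sp2 (one π bond).
C1: sp2 ✓
C2: sp2 ✓
C3: sp2 ✓
C4: sp2 ✓
C5: sp3
C6: sp3
C7: sp3
C8: sp3
C9: sp
C10: sp
4 carbons are sp2.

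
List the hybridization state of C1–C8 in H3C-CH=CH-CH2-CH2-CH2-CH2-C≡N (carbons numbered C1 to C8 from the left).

C1 carries 4 σ bonds, giving a steric number of 4, so it is sp3.
C2 carries 3 σ bonds, plus one π bond, giving a steric number of 3, so it is sp2.
C3 carries 3 σ bonds, plus one π bond, giving a steric number of 3, so it is sp2.
C4: 4 σ bonds; 4 regions of electron density → sp3.
C5: 4 σ bonds — 4 electron domains, sp3.
C6 — 4 σ bonds. Steric number 4, so sp3.
C7: 4 σ bonds — 4 electron domains, sp3.
C8 is sp: 2 σ bonds, plus two π bonds, 2 electron-density regions.

C1 sp3, C2 sp2, C3 sp2, C4 sp3, C5 sp3, C6 sp3, C7 sp3, C8 sp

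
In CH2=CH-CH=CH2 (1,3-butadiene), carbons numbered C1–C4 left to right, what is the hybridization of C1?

sp2

C1 carries 3 σ bonds, plus one π bond, giving a steric number of 3, so it is sp2.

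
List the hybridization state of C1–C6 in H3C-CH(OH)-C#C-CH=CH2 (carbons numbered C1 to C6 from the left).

C1 sp3, C2 sp3, C3 sp, C4 sp, C5 sp2, C6 sp2

C1 has 4 σ bonds: steric number 4 → sp3.
C2 is sp3: 4 σ bonds, 4 electron-density regions.
C3 carries 2 σ bonds, plus two π bonds, giving a steric number of 2, so it is sp.
C4 (2 σ bonds, plus two π bonds) has steric number 2: sp.
C5 (3 σ bonds, plus one π bond) has steric number 3: sp2.
C6 — 3 σ bonds, plus one π bond. Steric number 3, so sp2.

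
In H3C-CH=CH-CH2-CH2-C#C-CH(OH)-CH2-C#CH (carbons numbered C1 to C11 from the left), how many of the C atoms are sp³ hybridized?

C1: sp3 ✓
C2: sp2
C3: sp2
C4: sp3 ✓
C5: sp3 ✓
C6: sp
C7: sp
C8: sp3 ✓
C9: sp3 ✓
C10: sp
C11: sp
C1, C4, C5, C8, C9 → 5 sp3 carbons.

5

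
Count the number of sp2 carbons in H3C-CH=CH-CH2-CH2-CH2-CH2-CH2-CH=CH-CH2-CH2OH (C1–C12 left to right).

C1: sp3
C2: sp2 ✓
C3: sp2 ✓
C4: sp3
C5: sp3
C6: sp3
C7: sp3
C8: sp3
C9: sp2 ✓
C10: sp2 ✓
C11: sp3
C12: sp3
C2, C3, C9, C10 → 4 sp2 carbons.

4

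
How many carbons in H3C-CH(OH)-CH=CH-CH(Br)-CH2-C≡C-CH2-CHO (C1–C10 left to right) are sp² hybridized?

3

C1: sp3
C2: sp3
C3: sp2 ✓
C4: sp2 ✓
C5: sp3
C6: sp3
C7: sp
C8: sp
C9: sp3
C10: sp2 ✓
C3, C4, C10 → 3 sp2 carbons.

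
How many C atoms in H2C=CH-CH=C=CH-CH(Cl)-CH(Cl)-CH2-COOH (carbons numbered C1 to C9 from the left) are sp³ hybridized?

3

C1: sp2
C2: sp2
C3: sp2
C4: sp
C5: sp2
C6: sp3 ✓
C7: sp3 ✓
C8: sp3 ✓
C9: sp2
C6, C7, C8 → 3 sp3 carbons.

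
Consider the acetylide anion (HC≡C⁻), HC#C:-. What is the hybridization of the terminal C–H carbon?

sp

The terminal C–H carbon (2 σ bonds, plus two π bonds) has steric number 2: sp.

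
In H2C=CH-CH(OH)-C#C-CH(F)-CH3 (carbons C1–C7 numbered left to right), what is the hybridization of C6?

sp³

C6: 4 σ bonds; 4 regions of electron density → sp3.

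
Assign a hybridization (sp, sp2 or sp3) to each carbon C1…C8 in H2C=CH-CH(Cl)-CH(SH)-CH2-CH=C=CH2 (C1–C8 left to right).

C1 sp2, C2 sp2, C3 sp3, C4 sp3, C5 sp3, C6 sp2, C7 sp, C8 sp2

C1: 3 σ bonds, plus one π bond — 3 electron domains, sp2.
C2 has 3 σ bonds, plus one π bond: steric number 3 → sp2.
C3 — 4 σ bonds. Steric number 4, so sp3.
C4: 4 σ bonds — 4 electron domains, sp3.
C5 — 4 σ bonds. Steric number 4, so sp3.
C6 carries 3 σ bonds, plus one π bond, giving a steric number of 3, so it is sp2.
C7: 2 σ bonds, plus two π bonds; 2 regions of electron density → sp.
C8: 3 σ bonds, plus one π bond; 3 regions of electron density → sp2.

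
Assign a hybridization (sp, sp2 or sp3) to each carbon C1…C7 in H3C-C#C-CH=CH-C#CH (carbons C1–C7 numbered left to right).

C1 (4 σ bonds) has steric number 4: sp3.
C2 — 2 σ bonds, plus two π bonds. Steric number 2, so sp.
C3 carries 2 σ bonds, plus two π bonds, giving a steric number of 2, so it is sp.
C4: 3 σ bonds, plus one π bond; 3 regions of electron density → sp2.
C5 is sp2: 3 σ bonds, plus one π bond, 3 electron-density regions.
C6 has 2 σ bonds, plus two π bonds: steric number 2 → sp.
C7 — 2 σ bonds, plus two π bonds. Steric number 2, so sp.

C1 sp3, C2 sp, C3 sp, C4 sp2, C5 sp2, C6 sp, C7 sp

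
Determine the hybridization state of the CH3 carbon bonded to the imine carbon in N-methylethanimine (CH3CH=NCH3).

sp³

The CH3 carbon bonded to the imine carbon is sp3: 4 σ bonds, 4 electron-density regions.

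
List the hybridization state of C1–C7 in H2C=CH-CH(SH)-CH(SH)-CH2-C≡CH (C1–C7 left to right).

C1: 3 σ bonds, plus one π bond; 3 regions of electron density → sp2.
C2: 3 σ bonds, plus one π bond — 3 electron domains, sp2.
C3: 4 σ bonds — 4 electron domains, sp3.
C4 (4 σ bonds) has steric number 4: sp3.
C5 has 4 σ bonds: steric number 4 → sp3.
C6 (2 σ bonds, plus two π bonds) has steric number 2: sp.
C7 carries 2 σ bonds, plus two π bonds, giving a steric number of 2, so it is sp.

C1 sp2, C2 sp2, C3 sp3, C4 sp3, C5 sp3, C6 sp, C7 sp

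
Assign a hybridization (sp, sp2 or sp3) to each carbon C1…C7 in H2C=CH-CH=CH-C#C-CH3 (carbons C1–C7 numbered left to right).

C1 (3 σ bonds, plus one π bond) has steric number 3: sp2.
C2: 3 σ bonds, plus one π bond; 3 regions of electron density → sp2.
C3 — 3 σ bonds, plus one π bond. Steric number 3, so sp2.
C4 carries 3 σ bonds, plus one π bond, giving a steric number of 3, so it is sp2.
C5 — 2 σ bonds, plus two π bonds. Steric number 2, so sp.
C6: 2 σ bonds, plus two π bonds — 2 electron domains, sp.
C7 is sp3: 4 σ bonds, 4 electron-density regions.

C1 sp2, C2 sp2, C3 sp2, C4 sp2, C5 sp, C6 sp, C7 sp3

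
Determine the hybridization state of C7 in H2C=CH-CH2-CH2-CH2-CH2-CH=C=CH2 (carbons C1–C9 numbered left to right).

sp²

C7 carries 3 σ bonds, plus one π bond, giving a steric number of 3, so it is sp2.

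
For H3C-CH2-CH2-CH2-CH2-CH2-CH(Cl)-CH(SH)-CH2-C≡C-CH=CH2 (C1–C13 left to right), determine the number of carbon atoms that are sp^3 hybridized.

9

C1: sp3 ✓
C2: sp3 ✓
C3: sp3 ✓
C4: sp3 ✓
C5: sp3 ✓
C6: sp3 ✓
C7: sp3 ✓
C8: sp3 ✓
C9: sp3 ✓
C10: sp
C11: sp
C12: sp2
C13: sp2
C1, C2, C3, C4, C5, C6, C7, C8, C9 → 9 sp3 carbons.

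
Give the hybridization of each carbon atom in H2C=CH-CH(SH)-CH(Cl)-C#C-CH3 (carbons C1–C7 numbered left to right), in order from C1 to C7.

C1 sp2, C2 sp2, C3 sp3, C4 sp3, C5 sp, C6 sp, C7 sp3

C1 carries 3 σ bonds, plus one π bond, giving a steric number of 3, so it is sp2.
C2: 3 σ bonds, plus one π bond — 3 electron domains, sp2.
C3 — 4 σ bonds. Steric number 4, so sp3.
C4: 4 σ bonds; 4 regions of electron density → sp3.
C5: 2 σ bonds, plus two π bonds — 2 electron domains, sp.
C6: 2 σ bonds, plus two π bonds; 2 regions of electron density → sp.
C7 — 4 σ bonds. Steric number 4, so sp3.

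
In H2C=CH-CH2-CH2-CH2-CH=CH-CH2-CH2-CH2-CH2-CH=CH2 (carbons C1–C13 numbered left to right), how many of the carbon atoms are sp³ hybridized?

C1: sp2
C2: sp2
C3: sp3 ✓
C4: sp3 ✓
C5: sp3 ✓
C6: sp2
C7: sp2
C8: sp3 ✓
C9: sp3 ✓
C10: sp3 ✓
C11: sp3 ✓
C12: sp2
C13: sp2
C3, C4, C5, C8, C9, C10, C11 → 7 sp3 carbons.

7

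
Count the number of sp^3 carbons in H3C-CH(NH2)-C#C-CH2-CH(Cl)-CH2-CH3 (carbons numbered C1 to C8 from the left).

C1: sp3 ✓
C2: sp3 ✓
C3: sp
C4: sp
C5: sp3 ✓
C6: sp3 ✓
C7: sp3 ✓
C8: sp3 ✓
C1, C2, C5, C6, C7, C8 → 6 sp3 carbons.

6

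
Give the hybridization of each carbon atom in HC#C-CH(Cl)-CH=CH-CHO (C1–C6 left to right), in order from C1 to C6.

C1 sp, C2 sp, C3 sp3, C4 sp2, C5 sp2, C6 sp2

C1 is sp: 2 σ bonds, plus two π bonds, 2 electron-density regions.
C2 has 2 σ bonds, plus two π bonds: steric number 2 → sp.
C3 is sp3: 4 σ bonds, 4 electron-density regions.
C4 — 3 σ bonds, plus one π bond. Steric number 3, so sp2.
C5 (3 σ bonds, plus one π bond) has steric number 3: sp2.
C6 — 3 σ bonds, plus one π bond. Steric number 3, so sp2.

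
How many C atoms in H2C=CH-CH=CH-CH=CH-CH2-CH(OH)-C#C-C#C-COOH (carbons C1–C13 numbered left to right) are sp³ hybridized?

2

C1: sp2
C2: sp2
C3: sp2
C4: sp2
C5: sp2
C6: sp2
C7: sp3 ✓
C8: sp3 ✓
C9: sp
C10: sp
C11: sp
C12: sp
C13: sp2
C7, C8 → 2 sp3 carbons.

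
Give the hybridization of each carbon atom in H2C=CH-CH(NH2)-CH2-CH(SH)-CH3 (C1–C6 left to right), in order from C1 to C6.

C1 (3 σ bonds, plus one π bond) has steric number 3: sp2.
C2 (3 σ bonds, plus one π bond) has steric number 3: sp2.
C3 is sp3: 4 σ bonds, 4 electron-density regions.
C4: 4 σ bonds — 4 electron domains, sp3.
C5 is sp3: 4 σ bonds, 4 electron-density regions.
C6: 4 σ bonds; 4 regions of electron density → sp3.

C1 sp2, C2 sp2, C3 sp3, C4 sp3, C5 sp3, C6 sp3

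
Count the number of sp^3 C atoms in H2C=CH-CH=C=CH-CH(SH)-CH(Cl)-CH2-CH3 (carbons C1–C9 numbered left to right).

4

C1: sp2
C2: sp2
C3: sp2
C4: sp
C5: sp2
C6: sp3 ✓
C7: sp3 ✓
C8: sp3 ✓
C9: sp3 ✓
C6, C7, C8, C9 → 4 sp3 carbons.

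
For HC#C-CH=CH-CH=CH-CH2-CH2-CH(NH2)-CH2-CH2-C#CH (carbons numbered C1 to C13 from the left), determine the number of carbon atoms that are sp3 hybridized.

5

C1: sp
C2: sp
C3: sp2
C4: sp2
C5: sp2
C6: sp2
C7: sp3 ✓
C8: sp3 ✓
C9: sp3 ✓
C10: sp3 ✓
C11: sp3 ✓
C12: sp
C13: sp
C7, C8, C9, C10, C11 → 5 sp3 carbons.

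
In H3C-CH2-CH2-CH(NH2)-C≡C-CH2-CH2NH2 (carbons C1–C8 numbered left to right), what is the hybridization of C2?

C2 is sp3: 4 σ bonds, 4 electron-density regions.

sp3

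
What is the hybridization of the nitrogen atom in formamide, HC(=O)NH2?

sp^2

Amide resonance delocalises the N lone pair; N is planar sp2.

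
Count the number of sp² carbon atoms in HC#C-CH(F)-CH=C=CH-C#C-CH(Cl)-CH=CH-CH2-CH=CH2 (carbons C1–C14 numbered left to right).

C1: sp
C2: sp
C3: sp3
C4: sp2 ✓
C5: sp
C6: sp2 ✓
C7: sp
C8: sp
C9: sp3
C10: sp2 ✓
C11: sp2 ✓
C12: sp3
C13: sp2 ✓
C14: sp2 ✓
C4, C6, C10, C11, C13, C14 → 6 sp2 carbons.

6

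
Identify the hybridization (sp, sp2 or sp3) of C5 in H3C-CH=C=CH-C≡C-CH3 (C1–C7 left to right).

C5 carries 2 σ bonds, plus two π bonds, giving a steric number of 2, so it is sp.

sp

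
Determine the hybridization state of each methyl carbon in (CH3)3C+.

sp3

Each methyl carbon — 4 σ bonds. Steric number 4, so sp3.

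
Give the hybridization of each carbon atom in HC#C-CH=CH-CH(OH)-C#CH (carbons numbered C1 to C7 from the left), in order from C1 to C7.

C1 carries 2 σ bonds, plus two π bonds, giving a steric number of 2, so it is sp.
C2 — 2 σ bonds, plus two π bonds. Steric number 2, so sp.
C3: 3 σ bonds, plus one π bond; 3 regions of electron density → sp2.
C4 carries 3 σ bonds, plus one π bond, giving a steric number of 3, so it is sp2.
C5: 4 σ bonds; 4 regions of electron density → sp3.
C6 (2 σ bonds, plus two π bonds) has steric number 2: sp.
C7 is sp: 2 σ bonds, plus two π bonds, 2 electron-density regions.

C1 sp, C2 sp, C3 sp2, C4 sp2, C5 sp3, C6 sp, C7 sp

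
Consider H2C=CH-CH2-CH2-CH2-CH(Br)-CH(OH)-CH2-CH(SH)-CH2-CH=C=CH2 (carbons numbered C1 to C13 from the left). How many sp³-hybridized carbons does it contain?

C1: sp2
C2: sp2
C3: sp3 ✓
C4: sp3 ✓
C5: sp3 ✓
C6: sp3 ✓
C7: sp3 ✓
C8: sp3 ✓
C9: sp3 ✓
C10: sp3 ✓
C11: sp2
C12: sp
C13: sp2
C3, C4, C5, C6, C7, C8, C9, C10 → 8 sp3 carbons.

8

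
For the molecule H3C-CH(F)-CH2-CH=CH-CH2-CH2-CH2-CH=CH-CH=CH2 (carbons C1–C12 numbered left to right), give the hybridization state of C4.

C4 — 3 σ bonds, plus one π bond. Steric number 3, so sp2.

sp2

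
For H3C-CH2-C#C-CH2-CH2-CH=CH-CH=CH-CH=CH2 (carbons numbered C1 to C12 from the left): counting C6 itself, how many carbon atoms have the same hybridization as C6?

4

C6 is sp3 (only σ bonds).
C1: sp3 ✓
C2: sp3 ✓
C3: sp
C4: sp
C5: sp3 ✓
C6: sp3 ✓
C7: sp2
C8: sp2
C9: sp2
C10: sp2
C11: sp2
C12: sp2
4 carbons are sp3.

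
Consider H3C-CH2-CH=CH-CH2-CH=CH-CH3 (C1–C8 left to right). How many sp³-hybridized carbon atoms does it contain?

C1: sp3 ✓
C2: sp3 ✓
C3: sp2
C4: sp2
C5: sp3 ✓
C6: sp2
C7: sp2
C8: sp3 ✓
C1, C2, C5, C8 → 4 sp3 carbons.

4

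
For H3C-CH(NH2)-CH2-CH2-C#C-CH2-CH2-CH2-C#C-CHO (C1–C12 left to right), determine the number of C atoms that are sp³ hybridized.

7

C1: sp3 ✓
C2: sp3 ✓
C3: sp3 ✓
C4: sp3 ✓
C5: sp
C6: sp
C7: sp3 ✓
C8: sp3 ✓
C9: sp3 ✓
C10: sp
C11: sp
C12: sp2
C1, C2, C3, C4, C7, C8, C9 → 7 sp3 carbons.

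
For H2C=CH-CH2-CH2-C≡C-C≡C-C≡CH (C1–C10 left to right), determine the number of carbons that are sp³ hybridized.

2

C1: sp2
C2: sp2
C3: sp3 ✓
C4: sp3 ✓
C5: sp
C6: sp
C7: sp
C8: sp
C9: sp
C10: sp
C3, C4 → 2 sp3 carbons.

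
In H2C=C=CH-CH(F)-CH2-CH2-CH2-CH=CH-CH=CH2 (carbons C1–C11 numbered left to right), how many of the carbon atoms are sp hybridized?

1

C1: sp2
C2: sp ✓
C3: sp2
C4: sp3
C5: sp3
C6: sp3
C7: sp3
C8: sp2
C9: sp2
C10: sp2
C11: sp2
C2 → 1 sp carbon.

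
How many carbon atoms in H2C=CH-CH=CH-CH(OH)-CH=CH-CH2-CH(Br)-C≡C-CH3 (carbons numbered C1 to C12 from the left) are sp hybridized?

2

C1: sp2
C2: sp2
C3: sp2
C4: sp2
C5: sp3
C6: sp2
C7: sp2
C8: sp3
C9: sp3
C10: sp ✓
C11: sp ✓
C12: sp3
C10, C11 → 2 sp carbons.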